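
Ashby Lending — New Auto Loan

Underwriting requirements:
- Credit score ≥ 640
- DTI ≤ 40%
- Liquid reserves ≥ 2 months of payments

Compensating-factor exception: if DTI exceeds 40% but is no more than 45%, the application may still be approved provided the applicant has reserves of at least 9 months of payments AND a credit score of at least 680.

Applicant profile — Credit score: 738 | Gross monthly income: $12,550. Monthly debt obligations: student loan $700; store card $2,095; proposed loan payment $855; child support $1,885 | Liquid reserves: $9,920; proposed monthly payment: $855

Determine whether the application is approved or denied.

Approved

Credit score 738 ≥ 640 (meets base)
Total debts = (700 + 2,095 + 855 + 1,885) = 5,535. DTI = 5,535/12,550 = 44.1% > 40% — standard DTI limit exceeded.
Reserves = 9,920/855 = 11.6 months ≥ 2
DTI 44.1% is within the 40%–45% exception band; checking compensating factors.
Override check — reserves: 11.6 mo (ok); score: 738 (ok).
Both compensating conditions met → exception applies.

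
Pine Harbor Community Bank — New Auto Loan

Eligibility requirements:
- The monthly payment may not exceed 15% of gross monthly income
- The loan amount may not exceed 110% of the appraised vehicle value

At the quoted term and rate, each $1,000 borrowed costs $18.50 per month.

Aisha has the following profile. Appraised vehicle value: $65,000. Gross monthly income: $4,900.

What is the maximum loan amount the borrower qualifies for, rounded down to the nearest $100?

$39,700

Payment cap: 15% × $4,900 = $735/month.
At $18.50 per $1,000, that supports 735/18.50 × 1,000 ≈ $39,729 → $39,700.
LTV cap: 110% × $65,000 = $71,500 → $71,500.
Binding constraint: payment-to-income.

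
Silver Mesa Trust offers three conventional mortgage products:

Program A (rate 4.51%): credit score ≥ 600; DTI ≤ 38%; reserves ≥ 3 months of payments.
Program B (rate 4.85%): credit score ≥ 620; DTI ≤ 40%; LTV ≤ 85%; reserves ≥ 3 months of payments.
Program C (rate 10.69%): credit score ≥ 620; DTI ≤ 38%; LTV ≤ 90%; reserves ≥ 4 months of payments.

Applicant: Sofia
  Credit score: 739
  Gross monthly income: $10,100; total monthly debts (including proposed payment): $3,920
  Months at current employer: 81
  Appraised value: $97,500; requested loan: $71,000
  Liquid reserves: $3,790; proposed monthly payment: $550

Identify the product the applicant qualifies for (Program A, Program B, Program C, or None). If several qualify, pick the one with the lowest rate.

Program B

DTI = 3,920/10,100 = 38.8%.
LTV = 71,000/97,500 = 72.8%.
Reserves = 3,790/550 = 6.9 months.
Program A: score 739 ≥ 600; DTI 38.8% > 38%; reserves 6.9 ≥ 3 mo → does not qualify.
Program B: score 739 ≥ 620; DTI 38.8% ≤ 40%; LTV 72.8% ≤ 85%; reserves 6.9 ≥ 3 mo → qualifies.
Program C: score 739 ≥ 620; DTI 38.8% > 38%; LTV 72.8% ≤ 90%; reserves 6.9 ≥ 4 mo → does not qualify.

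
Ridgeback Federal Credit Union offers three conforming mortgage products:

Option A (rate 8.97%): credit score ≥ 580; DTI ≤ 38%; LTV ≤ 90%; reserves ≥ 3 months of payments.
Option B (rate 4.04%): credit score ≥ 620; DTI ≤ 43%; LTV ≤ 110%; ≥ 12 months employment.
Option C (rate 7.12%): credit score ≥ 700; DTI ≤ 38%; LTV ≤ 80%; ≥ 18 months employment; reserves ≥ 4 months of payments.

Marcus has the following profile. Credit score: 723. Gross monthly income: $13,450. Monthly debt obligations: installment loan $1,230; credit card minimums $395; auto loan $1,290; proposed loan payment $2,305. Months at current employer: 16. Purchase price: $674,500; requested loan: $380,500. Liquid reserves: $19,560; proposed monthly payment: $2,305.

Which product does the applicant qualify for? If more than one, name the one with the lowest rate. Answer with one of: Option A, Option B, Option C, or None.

Total debts = (1,230 + 395 + 1,290 + 2,305) = 5,220; DTI = 5,220/13,450 = 38.8%.
LTV = 380,500/674,500 = 56.4%.
Reserves = 19,560/2,305 = 8.5 months.
Option A: score 723 ≥ 580; DTI 38.8% > 38%; LTV 56.4% ≤ 90%; reserves 8.5 ≥ 3 mo → does not qualify.
Option B: score 723 ≥ 620; DTI 38.8% ≤ 43%; LTV 56.4% ≤ 110%; employment 16 ≥ 12 mo → qualifies.
Option C: score 723 ≥ 700; DTI 38.8% > 38%; LTV 56.4% ≤ 80%; employment 16 < 18 mo; reserves 8.5 ≥ 4 mo → does not qualify.

Option B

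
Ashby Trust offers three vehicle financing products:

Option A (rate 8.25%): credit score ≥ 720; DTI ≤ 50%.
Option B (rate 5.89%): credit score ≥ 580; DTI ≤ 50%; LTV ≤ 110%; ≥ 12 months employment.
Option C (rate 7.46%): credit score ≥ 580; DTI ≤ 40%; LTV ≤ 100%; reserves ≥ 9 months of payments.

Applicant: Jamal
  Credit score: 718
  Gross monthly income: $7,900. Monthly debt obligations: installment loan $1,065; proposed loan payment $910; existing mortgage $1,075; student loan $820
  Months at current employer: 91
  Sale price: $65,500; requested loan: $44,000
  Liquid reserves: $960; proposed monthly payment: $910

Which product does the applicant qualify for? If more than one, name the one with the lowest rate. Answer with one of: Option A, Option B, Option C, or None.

Total debts = (1,065 + 910 + 1,075 + 820) = 3,870; DTI = 3,870/7,900 = 49%.
LTV = 44,000/65,500 = 67.2%.
Reserves = 960/910 = 1.1 months.
Option A: score 718 < 720; DTI 49% ≤ 50% → does not qualify.
Option B: score 718 ≥ 580; DTI 49% ≤ 50%; LTV 67.2% ≤ 110%; employment 91 ≥ 12 mo → qualifies.
Option C: score 718 ≥ 580; DTI 49% > 40%; LTV 67.2% ≤ 100%; reserves 1.1 < 9 mo → does not qualify.

Option B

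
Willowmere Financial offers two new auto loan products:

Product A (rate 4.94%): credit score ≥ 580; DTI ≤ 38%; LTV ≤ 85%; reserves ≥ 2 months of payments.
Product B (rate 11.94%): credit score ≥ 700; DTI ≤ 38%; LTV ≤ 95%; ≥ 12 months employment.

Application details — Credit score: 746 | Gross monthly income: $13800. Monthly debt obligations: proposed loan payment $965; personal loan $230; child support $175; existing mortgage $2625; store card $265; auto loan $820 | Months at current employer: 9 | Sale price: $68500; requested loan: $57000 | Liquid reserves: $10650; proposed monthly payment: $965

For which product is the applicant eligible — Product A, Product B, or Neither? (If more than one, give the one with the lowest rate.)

Product A

Total debts = (965 + 230 + 175 + 2,625 + 265 + 820) = 5,080; DTI = 5,080/13,800 = 36.8%.
LTV = 57,000/68,500 = 83.2%.
Reserves = 10,650/965 = 11.0 months.
Product A: score 746 ≥ 580; DTI 36.8% ≤ 38%; LTV 83.2% ≤ 85%; reserves 11.0 ≥ 2 mo → qualifies.
Product B: score 746 ≥ 700; DTI 36.8% ≤ 38%; LTV 83.2% ≤ 95%; employment 9 < 12 mo → does not qualify.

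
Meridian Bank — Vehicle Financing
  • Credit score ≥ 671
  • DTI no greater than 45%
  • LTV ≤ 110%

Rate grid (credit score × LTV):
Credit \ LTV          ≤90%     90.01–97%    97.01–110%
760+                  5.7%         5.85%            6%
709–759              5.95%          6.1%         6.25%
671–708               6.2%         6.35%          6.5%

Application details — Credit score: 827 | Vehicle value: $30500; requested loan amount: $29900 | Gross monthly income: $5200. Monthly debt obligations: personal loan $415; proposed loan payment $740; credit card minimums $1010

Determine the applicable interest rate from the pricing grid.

6%

Credit score 827 ≥ 671; Total monthly debts = (415 + 740 + 1,010) = 2,165. DTI: 2,165 ÷ 5,200 = 41.6%, within the 45% cap
Loan-to-value = 29,900/30,500 = 98% — pass (110% max)
Row: 827 falls in 760+. Column: 98% falls in 97.01–110%. Rate = 6%.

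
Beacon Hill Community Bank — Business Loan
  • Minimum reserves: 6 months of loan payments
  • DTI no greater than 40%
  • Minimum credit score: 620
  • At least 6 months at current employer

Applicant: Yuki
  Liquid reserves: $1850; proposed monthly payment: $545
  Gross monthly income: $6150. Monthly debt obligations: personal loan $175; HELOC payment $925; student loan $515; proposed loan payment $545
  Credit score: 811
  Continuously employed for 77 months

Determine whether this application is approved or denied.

Denied

Liquid reserves cover 1,850/545 = 3.4 months — < 6 required
Total monthly debts = (175 + 925 + 515 + 545) = 2,160. DTI: 2,160 ÷ 6,150 = 35.1%, within the 40% cap
Credit score 811 ≥ 620 (meets)
Employment 77 ≥ 6 months
Fails on reserves.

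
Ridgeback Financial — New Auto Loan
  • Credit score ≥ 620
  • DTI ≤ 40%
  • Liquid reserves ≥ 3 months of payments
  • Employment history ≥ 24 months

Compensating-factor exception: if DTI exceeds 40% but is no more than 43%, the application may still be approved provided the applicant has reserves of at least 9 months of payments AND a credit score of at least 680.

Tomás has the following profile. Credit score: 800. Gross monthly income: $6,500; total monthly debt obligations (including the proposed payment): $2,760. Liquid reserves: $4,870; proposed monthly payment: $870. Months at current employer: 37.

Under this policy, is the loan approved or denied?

Denied

Credit score 800 ≥ 620 (meets base)
DTI = 2,760/6,500 = 42.5% > 40% — standard DTI limit exceeded.
Reserves: 4,870 ÷ 870 = 5.6 months (meets 3-month minimum)
Employment 37 ≥ 24 months
DTI 42.5% is within the 40%–43% exception band; checking compensating factors.
Reserves 5.6 < 9 months; credit score 800 ≥ 680.
Compensating-factor requirement not fully met.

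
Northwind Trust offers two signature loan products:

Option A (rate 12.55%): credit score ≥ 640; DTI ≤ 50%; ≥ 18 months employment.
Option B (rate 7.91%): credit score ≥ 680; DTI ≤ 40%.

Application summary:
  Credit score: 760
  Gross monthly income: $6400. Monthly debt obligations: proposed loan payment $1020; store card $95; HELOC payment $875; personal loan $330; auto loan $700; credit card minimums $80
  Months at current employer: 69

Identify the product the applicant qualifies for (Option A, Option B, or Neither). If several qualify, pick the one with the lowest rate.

Option A

Total debts = (1,020 + 95 + 875 + 330 + 700 + 80) = 3,100; DTI = 3,100/6,400 = 48.4%.
Option A: score 760 ≥ 640; DTI 48.4% ≤ 50%; employment 69 ≥ 18 mo → qualifies.
Option B: score 760 ≥ 680; DTI 48.4% > 40% → does not qualify.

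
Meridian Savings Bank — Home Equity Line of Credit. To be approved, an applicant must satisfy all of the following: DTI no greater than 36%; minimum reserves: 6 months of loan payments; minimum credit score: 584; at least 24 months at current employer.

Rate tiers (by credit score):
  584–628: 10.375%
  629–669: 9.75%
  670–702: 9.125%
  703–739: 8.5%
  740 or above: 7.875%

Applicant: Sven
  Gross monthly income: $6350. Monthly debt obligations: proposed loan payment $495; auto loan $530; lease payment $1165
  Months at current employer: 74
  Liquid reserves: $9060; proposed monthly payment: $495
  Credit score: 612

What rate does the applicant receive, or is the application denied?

Credit score 612 ≥ 584 (meets minimum)
Employment 74 ≥ 24 months
Reserves = 9,060/495 = 18.3 months ≥ 6
Total monthly debts = (495 + 530 + 1,165) = 2,190. Debt-to-income = 2,190/6,350 = 34.5% — meets 36% limit
All requirements met. Score 612 falls in the 584–628 tier → 10.375%.

Approved at 10.375%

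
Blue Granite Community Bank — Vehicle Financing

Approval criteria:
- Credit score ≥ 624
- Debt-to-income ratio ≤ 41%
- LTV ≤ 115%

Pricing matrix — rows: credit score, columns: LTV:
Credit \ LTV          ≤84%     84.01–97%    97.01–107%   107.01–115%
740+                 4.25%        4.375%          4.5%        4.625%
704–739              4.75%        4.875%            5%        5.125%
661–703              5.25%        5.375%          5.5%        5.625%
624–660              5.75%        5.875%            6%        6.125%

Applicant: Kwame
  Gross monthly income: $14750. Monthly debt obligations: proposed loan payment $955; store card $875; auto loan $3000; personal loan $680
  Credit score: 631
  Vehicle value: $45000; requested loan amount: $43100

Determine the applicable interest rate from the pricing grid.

5.875%

Credit score 631 ≥ 624; Total monthly debts = (955 + 875 + 3,000 + 680) = 5,510. DTI = 5,510/14,750 = 37.4% ≤ 41%
LTV = 43,100/45,000 = 95.8% ≤ 115%
Row: 631 falls in 624–660. Column: 95.8% falls in 84.01–97%. Rate = 5.875%.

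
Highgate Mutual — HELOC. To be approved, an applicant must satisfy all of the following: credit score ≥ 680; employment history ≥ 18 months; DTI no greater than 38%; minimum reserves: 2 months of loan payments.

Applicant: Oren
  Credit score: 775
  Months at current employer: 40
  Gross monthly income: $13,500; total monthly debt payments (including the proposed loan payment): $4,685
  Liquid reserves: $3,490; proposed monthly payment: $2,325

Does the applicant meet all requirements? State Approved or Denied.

Denied

Credit score 775 ≥ 680 (meets)
Employment 40 ≥ 18 months
DTI = 4,685/13,500 = 34.7% ≤ 38%
Reserves = 3,490/2,325 = 1.5 months < 2
Fails on reserves.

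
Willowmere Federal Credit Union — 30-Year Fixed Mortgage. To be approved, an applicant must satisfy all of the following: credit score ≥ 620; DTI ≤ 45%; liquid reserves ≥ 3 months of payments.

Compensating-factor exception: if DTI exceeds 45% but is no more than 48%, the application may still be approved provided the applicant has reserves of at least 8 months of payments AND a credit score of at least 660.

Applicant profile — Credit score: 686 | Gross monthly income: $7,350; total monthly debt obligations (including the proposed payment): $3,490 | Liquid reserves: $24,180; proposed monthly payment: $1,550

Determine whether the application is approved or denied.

Approved

Credit score 686 ≥ 620 (meets base)
DTI: 3,490 ÷ 7,350 = 47.5%, over the 45% base limit.
Reserves = 24,180/1,550 = 15.6 months ≥ 3
47.5% falls in the override range (45%–48%), so the compensating-factor test applies.
Reserves 15.6 ≥ 8 months; credit score 686 ≥ 660.
Both override conditions satisfied; DTI exception granted.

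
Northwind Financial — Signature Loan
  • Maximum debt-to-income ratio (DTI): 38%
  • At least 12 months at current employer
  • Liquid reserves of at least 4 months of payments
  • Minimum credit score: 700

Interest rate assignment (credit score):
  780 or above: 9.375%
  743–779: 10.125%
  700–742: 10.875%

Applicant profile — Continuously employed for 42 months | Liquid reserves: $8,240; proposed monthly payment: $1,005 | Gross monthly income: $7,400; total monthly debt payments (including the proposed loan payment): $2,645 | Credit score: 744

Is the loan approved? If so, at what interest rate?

Approved at 10.125%

Credit score 744 ≥ 700 (meets minimum)
Reserves = 8,240/1,005 = 8.2 months ≥ 4
DTI = 2,645/7,400 = 35.7% ≤ 38%
Employment 42 ≥ 12 months
All requirements met. Score 744 falls in the 743–779 tier → 10.125%.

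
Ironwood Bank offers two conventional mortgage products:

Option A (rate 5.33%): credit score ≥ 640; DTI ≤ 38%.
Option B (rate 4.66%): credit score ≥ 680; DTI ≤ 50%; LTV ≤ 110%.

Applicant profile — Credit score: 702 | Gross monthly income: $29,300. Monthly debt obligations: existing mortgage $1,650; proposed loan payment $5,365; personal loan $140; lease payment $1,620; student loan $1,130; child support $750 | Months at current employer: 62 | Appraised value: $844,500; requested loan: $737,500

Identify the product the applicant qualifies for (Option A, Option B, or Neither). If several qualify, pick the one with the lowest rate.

Option B

Total debts = (1,650 + 5,365 + 140 + 1,620 + 1,130 + 750) = 10,655; DTI = 10,655/29,300 = 36.4%.
LTV = 737,500/844,500 = 87.3%.
Option A: score 702 ≥ 640; DTI 36.4% ≤ 38% → qualifies.
Option B: score 702 ≥ 680; DTI 36.4% ≤ 50%; LTV 87.3% ≤ 110% → qualifies.
Qualifying: Option A, Option B. Lowest rate is 4.66% → Option B.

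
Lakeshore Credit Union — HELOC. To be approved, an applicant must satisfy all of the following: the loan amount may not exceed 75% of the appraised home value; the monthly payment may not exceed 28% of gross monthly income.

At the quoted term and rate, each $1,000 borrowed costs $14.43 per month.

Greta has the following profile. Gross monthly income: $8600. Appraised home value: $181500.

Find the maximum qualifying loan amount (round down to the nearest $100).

$136,100

Payment cap: 28% × $8,600 = $2,408/month.
At $14.43 per $1,000, that supports 2,408/14.43 × 1,000 ≈ $166,874 → $166,800.
LTV cap: 75% × $181,500 = $136,125 → $136,100.
Binding constraint: loan-to-value.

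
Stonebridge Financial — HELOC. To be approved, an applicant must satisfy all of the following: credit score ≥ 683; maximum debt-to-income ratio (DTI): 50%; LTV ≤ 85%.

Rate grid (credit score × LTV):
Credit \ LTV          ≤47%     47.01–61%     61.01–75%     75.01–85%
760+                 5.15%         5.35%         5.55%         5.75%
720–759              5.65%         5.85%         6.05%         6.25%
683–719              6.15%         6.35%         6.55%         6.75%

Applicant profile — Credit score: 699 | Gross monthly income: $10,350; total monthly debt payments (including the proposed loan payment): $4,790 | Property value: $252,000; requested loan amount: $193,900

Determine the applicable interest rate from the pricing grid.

Credit score 699 ≥ 683; DTI: 4,790 ÷ 10,350 = 46.3%, within the 50% cap
LTV = 193,900/252,000 = 76.9% ≤ 85%
Row: 699 falls in 683–719. Column: 76.9% falls in 75.01–85%. Rate = 6.75%.

6.75%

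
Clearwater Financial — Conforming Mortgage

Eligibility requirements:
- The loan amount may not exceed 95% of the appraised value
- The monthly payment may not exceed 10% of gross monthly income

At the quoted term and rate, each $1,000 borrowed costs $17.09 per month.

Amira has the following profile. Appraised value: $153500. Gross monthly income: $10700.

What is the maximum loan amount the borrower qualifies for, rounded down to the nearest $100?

$62,600

Payment cap: 10% × $10,700 = $1,070/month.
At $17.09 per $1,000, that supports 1,070/17.09 × 1,000 ≈ $62,609 → $62,600.
LTV cap: 95% × $153,500 = $145,825 → $145,800.
Binding constraint: payment-to-income.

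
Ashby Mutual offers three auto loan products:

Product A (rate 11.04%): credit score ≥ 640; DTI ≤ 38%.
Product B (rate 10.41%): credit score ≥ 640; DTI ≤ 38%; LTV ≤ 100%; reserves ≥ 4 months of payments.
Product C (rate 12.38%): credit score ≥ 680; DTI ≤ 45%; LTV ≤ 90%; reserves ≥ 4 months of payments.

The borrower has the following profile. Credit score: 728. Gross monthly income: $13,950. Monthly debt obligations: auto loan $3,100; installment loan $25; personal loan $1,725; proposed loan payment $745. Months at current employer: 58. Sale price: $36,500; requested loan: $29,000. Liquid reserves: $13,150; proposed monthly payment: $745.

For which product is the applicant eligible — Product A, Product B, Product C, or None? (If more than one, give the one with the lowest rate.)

Product C

Total debts = (3,100 + 25 + 1,725 + 745) = 5,595; DTI = 5,595/13,950 = 40.1%.
LTV = 29,000/36,500 = 79.5%.
Reserves = 13,150/745 = 17.7 months.
Product A: score 728 ≥ 640; DTI 40.1% > 38% → does not qualify.
Product B: score 728 ≥ 640; DTI 40.1% > 38%; LTV 79.5% ≤ 100%; reserves 17.7 ≥ 4 mo → does not qualify.
Product C: score 728 ≥ 680; DTI 40.1% ≤ 45%; LTV 79.5% ≤ 90%; reserves 17.7 ≥ 4 mo → qualifies.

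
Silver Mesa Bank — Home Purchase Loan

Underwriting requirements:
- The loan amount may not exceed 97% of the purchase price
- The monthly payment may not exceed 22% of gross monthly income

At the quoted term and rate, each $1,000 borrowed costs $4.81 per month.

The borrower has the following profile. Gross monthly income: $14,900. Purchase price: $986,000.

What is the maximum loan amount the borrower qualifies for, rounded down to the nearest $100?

$681,400

Payment cap: 22% × $14,900 = $3,278/month.
At $4.81 per $1,000, that supports 3,278/4.81 × 1,000 ≈ $681,496 → $681,400.
LTV cap: 97% × $986,000 = $956,420 → $956,400.
Binding constraint: payment-to-income.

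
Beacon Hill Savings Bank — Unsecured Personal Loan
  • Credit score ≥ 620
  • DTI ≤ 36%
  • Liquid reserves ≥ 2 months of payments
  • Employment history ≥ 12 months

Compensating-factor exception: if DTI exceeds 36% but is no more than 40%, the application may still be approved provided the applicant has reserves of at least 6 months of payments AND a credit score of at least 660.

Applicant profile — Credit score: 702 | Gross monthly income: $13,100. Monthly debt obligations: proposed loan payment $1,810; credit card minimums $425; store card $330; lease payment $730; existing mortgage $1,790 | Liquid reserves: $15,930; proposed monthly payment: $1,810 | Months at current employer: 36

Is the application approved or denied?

Credit score 702 ≥ 620 (meets base)
Total debts = (1,810 + 425 + 330 + 730 + 1,790) = 5,085. DTI = 5,085/13,100 = 38.8% > 36% — standard DTI limit exceeded.
Liquid reserves cover 15,930/1,810 = 8.8 months — ≥ 2 required
Employment 36 ≥ 12 months
38.8% falls in the override range (36%–40%), so the compensating-factor test applies.
Override check — reserves: 8.8 mo (ok); score: 702 (ok).
Both override conditions satisfied; DTI exception granted.

Approved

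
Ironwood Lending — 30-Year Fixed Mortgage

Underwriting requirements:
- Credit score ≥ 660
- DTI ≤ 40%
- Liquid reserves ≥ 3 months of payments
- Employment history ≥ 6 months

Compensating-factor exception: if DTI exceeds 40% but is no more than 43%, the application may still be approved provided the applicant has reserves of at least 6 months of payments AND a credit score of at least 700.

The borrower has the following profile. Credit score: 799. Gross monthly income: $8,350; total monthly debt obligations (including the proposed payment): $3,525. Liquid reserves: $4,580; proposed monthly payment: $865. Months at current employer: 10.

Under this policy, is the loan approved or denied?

Denied

Credit score 799 ≥ 660 (meets base)
DTI = 3,525/8,350 = 42.2% > 40% — standard DTI limit exceeded.
Liquid reserves cover 4,580/865 = 5.3 months — ≥ 3 required
Employment 10 ≥ 6 months
42.2% falls in the override range (40%–43%), so the compensating-factor test applies.
Override check — reserves: 5.3 mo (short of 6); score: 799 (ok).
Compensating-factor requirement not fully met.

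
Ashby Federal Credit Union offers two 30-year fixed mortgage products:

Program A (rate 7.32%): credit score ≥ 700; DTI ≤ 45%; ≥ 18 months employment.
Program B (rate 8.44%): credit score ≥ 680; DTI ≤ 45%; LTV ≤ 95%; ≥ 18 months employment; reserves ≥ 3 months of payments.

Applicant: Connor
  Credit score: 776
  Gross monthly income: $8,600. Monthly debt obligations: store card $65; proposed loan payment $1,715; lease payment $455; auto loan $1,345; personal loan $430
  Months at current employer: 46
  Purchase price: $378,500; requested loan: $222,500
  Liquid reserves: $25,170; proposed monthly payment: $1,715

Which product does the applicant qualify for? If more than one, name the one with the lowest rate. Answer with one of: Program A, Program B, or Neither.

Total debts = (65 + 1,715 + 455 + 1,345 + 430) = 4,010; DTI = 4,010/8,600 = 46.6%.
LTV = 222,500/378,500 = 58.8%.
Reserves = 25,170/1,715 = 14.7 months.
Program A: score 776 ≥ 700; DTI 46.6% > 45%; employment 46 ≥ 18 mo → does not qualify.
Program B: score 776 ≥ 680; DTI 46.6% > 45%; LTV 58.8% ≤ 95%; employment 46 ≥ 18 mo; reserves 14.7 ≥ 3 mo → does not qualify.

Neither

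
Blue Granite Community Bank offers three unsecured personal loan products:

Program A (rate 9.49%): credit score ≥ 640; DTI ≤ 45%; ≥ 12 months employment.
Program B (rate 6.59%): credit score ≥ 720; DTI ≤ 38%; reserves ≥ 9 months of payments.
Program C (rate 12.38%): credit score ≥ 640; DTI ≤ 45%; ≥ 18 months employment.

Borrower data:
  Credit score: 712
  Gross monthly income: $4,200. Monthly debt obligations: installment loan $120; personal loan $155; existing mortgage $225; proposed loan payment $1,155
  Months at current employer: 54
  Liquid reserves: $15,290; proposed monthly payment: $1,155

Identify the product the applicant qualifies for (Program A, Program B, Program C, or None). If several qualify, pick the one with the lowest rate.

Program A

Total debts = (120 + 155 + 225 + 1,155) = 1,655; DTI = 1,655/4,200 = 39.4%.
Reserves = 15,290/1,155 = 13.2 months.
Program A: score 712 ≥ 640; DTI 39.4% ≤ 45%; employment 54 ≥ 12 mo → qualifies.
Program B: score 712 < 720; DTI 39.4% > 38%; reserves 13.2 ≥ 9 mo → does not qualify.
Program C: score 712 ≥ 640; DTI 39.4% ≤ 45%; employment 54 ≥ 18 mo → qualifies.
Qualifying: Program A, Program C. Lowest rate is 9.49% → Program A.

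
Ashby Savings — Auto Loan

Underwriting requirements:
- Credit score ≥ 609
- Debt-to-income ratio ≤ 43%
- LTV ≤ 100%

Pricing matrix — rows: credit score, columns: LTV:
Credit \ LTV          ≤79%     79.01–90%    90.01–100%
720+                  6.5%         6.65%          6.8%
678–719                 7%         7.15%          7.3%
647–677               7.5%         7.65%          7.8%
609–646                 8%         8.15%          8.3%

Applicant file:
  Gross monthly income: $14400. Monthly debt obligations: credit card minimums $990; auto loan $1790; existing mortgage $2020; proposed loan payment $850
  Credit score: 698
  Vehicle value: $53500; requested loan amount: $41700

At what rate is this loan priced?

Credit score 698 ≥ 609; Total monthly debts = (990 + 1,790 + 2,020 + 850) = 5,650. Debt-to-income = 5,650/14,400 = 39.2% — meets 43% limit
LTV: 41,700 ÷ 53,500 = 77.9%, within 100% cap
Row: 698 falls in 678–719. Column: 77.9% falls in ≤79%. Rate = 7%.

7%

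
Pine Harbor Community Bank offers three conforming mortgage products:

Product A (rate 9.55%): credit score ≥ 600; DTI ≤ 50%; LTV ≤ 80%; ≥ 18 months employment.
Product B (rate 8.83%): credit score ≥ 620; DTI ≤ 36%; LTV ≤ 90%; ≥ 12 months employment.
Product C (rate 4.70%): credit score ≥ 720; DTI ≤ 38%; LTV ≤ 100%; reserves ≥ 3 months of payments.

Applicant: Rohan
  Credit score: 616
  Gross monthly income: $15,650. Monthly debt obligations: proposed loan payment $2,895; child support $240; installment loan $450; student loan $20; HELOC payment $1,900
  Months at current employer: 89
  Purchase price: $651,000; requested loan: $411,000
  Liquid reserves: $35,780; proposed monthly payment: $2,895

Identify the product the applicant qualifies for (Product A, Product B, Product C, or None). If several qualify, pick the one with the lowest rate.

Total debts = (2,895 + 240 + 450 + 20 + 1,900) = 5,505; DTI = 5,505/15,650 = 35.2%.
LTV = 411,000/651,000 = 63.1%.
Reserves = 35,780/2,895 = 12.4 months.
Product A: score 616 ≥ 600; DTI 35.2% ≤ 50%; LTV 63.1% ≤ 80%; employment 89 ≥ 18 mo → qualifies.
Product B: score 616 < 620; DTI 35.2% ≤ 36%; LTV 63.1% ≤ 90%; employment 89 ≥ 12 mo → does not qualify.
Product C: score 616 < 720; DTI 35.2% ≤ 38%; LTV 63.1% ≤ 100%; reserves 12.4 ≥ 3 mo → does not qualify.

Product A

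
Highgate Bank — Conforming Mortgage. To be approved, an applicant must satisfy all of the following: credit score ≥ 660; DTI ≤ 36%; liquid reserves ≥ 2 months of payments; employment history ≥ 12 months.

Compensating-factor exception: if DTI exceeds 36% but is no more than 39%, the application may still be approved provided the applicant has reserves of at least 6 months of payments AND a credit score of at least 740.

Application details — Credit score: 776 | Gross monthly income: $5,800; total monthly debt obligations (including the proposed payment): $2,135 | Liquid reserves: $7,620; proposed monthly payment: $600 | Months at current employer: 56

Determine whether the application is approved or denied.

Approved

Credit score 776 ≥ 660 (meets base)
DTI = 2,135/5,800 = 36.8% > 36% — standard DTI limit exceeded.
Reserves = 7,620/600 = 12.7 months ≥ 2
Employment 56 ≥ 12 months
DTI 36.8% is within the 36%–39% exception band; checking compensating factors.
Override check — reserves: 12.7 mo (ok); score: 776 (ok).
Both override conditions satisfied; DTI exception granted.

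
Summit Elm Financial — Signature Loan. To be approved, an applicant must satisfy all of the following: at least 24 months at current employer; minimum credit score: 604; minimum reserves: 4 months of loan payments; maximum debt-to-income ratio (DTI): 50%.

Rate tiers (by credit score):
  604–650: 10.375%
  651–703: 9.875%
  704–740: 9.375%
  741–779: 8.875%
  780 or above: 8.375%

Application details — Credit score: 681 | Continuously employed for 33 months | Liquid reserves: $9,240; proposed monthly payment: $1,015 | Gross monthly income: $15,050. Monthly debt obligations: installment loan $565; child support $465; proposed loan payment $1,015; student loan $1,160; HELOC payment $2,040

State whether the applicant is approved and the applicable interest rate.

Approved at 9.875%

Credit score 681 ≥ 604 (meets minimum)
Liquid reserves cover 9,240/1,015 = 9.1 months — ≥ 4 required
Total monthly debts = (565 + 465 + 1,015 + 1,160 + 2,040) = 5,245. Debt-to-income = 5,245/15,050 = 34.9% — meets 50% limit
Employment 33 ≥ 24 months
All requirements met. Score 681 falls in the 651–703 tier → 9.875%.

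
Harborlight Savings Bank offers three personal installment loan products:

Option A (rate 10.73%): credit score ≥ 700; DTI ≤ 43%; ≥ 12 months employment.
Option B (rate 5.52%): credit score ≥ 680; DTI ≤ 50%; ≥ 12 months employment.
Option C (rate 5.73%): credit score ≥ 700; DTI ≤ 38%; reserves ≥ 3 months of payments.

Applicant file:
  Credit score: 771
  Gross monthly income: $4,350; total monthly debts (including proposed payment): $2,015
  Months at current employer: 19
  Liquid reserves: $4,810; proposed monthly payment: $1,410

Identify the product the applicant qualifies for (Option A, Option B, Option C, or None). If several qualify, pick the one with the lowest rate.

DTI = 2,015/4,350 = 46.3%.
Reserves = 4,810/1,410 = 3.4 months.
Option A: score 771 ≥ 700; DTI 46.3% > 43%; employment 19 ≥ 12 mo → does not qualify.
Option B: score 771 ≥ 680; DTI 46.3% ≤ 50%; employment 19 ≥ 12 mo → qualifies.
Option C: score 771 ≥ 700; DTI 46.3% > 38%; reserves 3.4 ≥ 3 mo → does not qualify.

Option B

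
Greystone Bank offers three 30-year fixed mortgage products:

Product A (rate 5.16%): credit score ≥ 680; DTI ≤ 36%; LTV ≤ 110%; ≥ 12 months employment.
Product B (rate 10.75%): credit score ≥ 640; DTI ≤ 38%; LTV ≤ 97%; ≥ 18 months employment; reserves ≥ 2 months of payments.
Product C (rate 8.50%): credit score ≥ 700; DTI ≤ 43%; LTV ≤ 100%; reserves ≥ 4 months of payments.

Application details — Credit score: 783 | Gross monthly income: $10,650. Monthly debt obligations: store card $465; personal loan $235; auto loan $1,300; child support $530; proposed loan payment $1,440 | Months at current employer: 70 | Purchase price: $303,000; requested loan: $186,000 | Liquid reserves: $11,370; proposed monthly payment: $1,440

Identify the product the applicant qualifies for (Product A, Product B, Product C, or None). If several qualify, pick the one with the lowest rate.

Total debts = (465 + 235 + 1,300 + 530 + 1,440) = 3,970; DTI = 3,970/10,650 = 37.3%.
LTV = 186,000/303,000 = 61.4%.
Reserves = 11,370/1,440 = 7.9 months.
Product A: score 783 ≥ 680; DTI 37.3% > 36%; LTV 61.4% ≤ 110%; employment 70 ≥ 12 mo → does not qualify.
Product B: score 783 ≥ 640; DTI 37.3% ≤ 38%; LTV 61.4% ≤ 97%; employment 70 ≥ 18 mo; reserves 7.9 ≥ 2 mo → qualifies.
Product C: score 783 ≥ 700; DTI 37.3% ≤ 43%; LTV 61.4% ≤ 100%; reserves 7.9 ≥ 4 mo → qualifies.
Qualifying: Product B, Product C. Lowest rate is 8.50% → Product C.

Product C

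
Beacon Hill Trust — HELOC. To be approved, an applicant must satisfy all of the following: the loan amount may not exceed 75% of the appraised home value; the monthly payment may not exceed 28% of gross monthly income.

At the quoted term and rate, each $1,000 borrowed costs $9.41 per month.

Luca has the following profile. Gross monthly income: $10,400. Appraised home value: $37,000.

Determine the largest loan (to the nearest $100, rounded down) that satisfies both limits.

$27,700

Payment cap: 28% × $10,400 = $2,912/month.
At $9.41 per $1,000, that supports 2,912/9.41 × 1,000 ≈ $309,458 → $309,400.
LTV cap: 75% × $37,000 = $27,750 → $27,700.
Binding constraint: loan-to-value.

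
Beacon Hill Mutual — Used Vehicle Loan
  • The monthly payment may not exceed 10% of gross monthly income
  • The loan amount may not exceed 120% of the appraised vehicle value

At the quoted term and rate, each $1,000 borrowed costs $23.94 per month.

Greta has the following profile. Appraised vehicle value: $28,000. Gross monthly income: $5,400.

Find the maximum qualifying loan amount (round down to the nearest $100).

Payment cap: 10% × $5,400 = $540/month.
At $23.94 per $1,000, that supports 540/23.94 × 1,000 ≈ $22,556 → $22,500.
LTV cap: 120% × $28,000 = $33,600 → $33,600.
Binding constraint: payment-to-income.

$22,500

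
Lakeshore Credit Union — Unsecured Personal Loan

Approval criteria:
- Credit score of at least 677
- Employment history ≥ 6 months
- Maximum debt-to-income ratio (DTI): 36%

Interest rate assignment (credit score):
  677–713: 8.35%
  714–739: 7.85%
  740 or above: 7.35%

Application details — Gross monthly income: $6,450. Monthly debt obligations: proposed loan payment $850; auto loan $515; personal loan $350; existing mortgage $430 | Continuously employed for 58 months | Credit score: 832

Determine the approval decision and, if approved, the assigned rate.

Credit score 832 ≥ 677 (meets minimum)
Employment 58 ≥ 6 months
Total monthly debts = (850 + 515 + 350 + 430) = 2,145. Debt-to-income = 2,145/6,450 = 33.3% — meets 36% limit
All requirements met. Score 832 falls in the 740 or above tier → 7.35%.

Approved at 7.35%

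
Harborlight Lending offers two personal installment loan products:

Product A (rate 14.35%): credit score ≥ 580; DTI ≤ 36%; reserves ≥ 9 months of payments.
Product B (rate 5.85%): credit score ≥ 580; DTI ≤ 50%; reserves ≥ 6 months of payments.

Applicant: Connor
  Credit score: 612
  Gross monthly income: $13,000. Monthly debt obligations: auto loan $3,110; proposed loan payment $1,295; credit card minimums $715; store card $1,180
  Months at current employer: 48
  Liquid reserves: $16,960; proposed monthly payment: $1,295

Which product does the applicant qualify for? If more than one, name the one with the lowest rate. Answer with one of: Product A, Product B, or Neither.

Product B

Total debts = (3,110 + 1,295 + 715 + 1,180) = 6,300; DTI = 6,300/13,000 = 48.5%.
Reserves = 16,960/1,295 = 13.1 months.
Product A: score 612 ≥ 580; DTI 48.5% > 36%; reserves 13.1 ≥ 9 mo → does not qualify.
Product B: score 612 ≥ 580; DTI 48.5% ≤ 50%; reserves 13.1 ≥ 6 mo → qualifies.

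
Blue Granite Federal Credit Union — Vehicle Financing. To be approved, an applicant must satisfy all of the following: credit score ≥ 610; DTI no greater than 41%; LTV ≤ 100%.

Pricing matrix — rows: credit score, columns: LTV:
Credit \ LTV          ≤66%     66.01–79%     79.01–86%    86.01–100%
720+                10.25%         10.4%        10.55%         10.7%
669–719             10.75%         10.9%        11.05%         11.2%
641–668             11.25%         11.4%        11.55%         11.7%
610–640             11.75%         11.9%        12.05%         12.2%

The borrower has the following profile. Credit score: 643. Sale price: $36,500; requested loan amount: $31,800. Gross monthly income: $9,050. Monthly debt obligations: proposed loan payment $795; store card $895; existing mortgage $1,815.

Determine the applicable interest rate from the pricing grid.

11.7%

Credit score 643 ≥ 610; Total monthly debts = (795 + 895 + 1,815) = 3,505. Debt-to-income = 3,505/9,050 = 38.7% — meets 41% limit
LTV: 31,800 ÷ 36,500 = 87.1%, within 100% cap
Score 643 is in the 641–668 band; LTV 87.1% is in the 86.01–100% band → 11.7%.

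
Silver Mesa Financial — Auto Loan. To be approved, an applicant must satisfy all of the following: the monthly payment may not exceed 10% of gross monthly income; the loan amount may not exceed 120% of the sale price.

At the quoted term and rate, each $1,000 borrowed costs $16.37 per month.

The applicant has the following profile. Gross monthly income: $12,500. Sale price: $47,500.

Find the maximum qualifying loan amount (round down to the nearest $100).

Payment cap: 10% × $12,500 = $1,250/month.
At $16.37 per $1,000, that supports 1,250/16.37 × 1,000 ≈ $76,359 → $76,300.
LTV cap: 120% × $47,500 = $57,000 → $57,000.
Binding constraint: loan-to-value.

$57,000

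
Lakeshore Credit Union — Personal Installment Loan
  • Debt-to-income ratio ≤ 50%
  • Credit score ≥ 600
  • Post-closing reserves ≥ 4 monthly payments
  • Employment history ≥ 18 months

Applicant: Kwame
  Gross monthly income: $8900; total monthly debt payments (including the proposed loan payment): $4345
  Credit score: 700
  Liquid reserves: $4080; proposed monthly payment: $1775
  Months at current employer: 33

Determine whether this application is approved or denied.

Denied

DTI = 4,345/8,900 = 48.8% ≤ 50%
Credit score 700 ≥ 600 (meets)
Reserves: 4,080 ÷ 1,775 = 2.3 months (below 4-month minimum)
Employment 33 ≥ 18 months
Fails on reserves.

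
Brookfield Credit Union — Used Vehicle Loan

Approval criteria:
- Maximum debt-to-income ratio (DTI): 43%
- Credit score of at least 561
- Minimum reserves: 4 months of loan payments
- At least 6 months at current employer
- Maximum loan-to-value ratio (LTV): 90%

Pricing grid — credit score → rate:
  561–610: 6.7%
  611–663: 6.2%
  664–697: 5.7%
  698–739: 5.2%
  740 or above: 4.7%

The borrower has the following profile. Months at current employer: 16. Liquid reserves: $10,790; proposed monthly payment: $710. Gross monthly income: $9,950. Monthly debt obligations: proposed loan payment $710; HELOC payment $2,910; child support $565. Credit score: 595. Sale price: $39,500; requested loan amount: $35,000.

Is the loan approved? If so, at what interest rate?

Approved at 6.7%

Credit score 595 ≥ 561 (meets minimum)
Reserves: 10,790 ÷ 710 = 15.2 months (meets 4-month minimum)
Employment 16 ≥ 6 months
Total monthly debts = (710 + 2,910 + 565) = 4,185. DTI: 4,185 ÷ 9,950 = 42.1%, within the 43% cap
Loan-to-value = 35,000/39,500 = 88.6% — pass (90% max)
All requirements met. Score 595 falls in the 561–610 tier → 6.7%.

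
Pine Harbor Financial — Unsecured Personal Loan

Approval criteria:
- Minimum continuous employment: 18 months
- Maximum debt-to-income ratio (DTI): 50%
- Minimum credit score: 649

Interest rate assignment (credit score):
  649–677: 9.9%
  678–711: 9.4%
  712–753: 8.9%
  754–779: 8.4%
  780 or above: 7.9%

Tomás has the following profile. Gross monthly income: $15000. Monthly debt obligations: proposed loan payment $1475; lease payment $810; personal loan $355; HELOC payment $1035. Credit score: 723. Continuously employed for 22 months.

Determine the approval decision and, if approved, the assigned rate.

Credit score 723 ≥ 649 (meets minimum)
Total monthly debts = (1,475 + 810 + 355 + 1,035) = 3,675. DTI = 3,675/15,000 = 24.5% ≤ 50%
Employment 22 ≥ 18 months
All requirements met. Score 723 falls in the 712–753 tier → 8.9%.

Approved at 8.9%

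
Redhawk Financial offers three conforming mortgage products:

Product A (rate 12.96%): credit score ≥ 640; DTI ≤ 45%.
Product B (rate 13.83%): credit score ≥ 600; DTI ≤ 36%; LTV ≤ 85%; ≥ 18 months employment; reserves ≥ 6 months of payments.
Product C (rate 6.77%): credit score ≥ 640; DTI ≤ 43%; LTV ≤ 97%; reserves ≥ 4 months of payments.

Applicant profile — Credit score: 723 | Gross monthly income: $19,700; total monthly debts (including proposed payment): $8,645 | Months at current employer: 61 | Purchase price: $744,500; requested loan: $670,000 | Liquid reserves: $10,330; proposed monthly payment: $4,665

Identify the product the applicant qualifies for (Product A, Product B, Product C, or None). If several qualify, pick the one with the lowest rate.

DTI = 8,645/19,700 = 43.9%.
LTV = 670,000/744,500 = 90%.
Reserves = 10,330/4,665 = 2.2 months.
Product A: score 723 ≥ 640; DTI 43.9% ≤ 45% → qualifies.
Product B: score 723 ≥ 600; DTI 43.9% > 36%; LTV 90% > 85%; employment 61 ≥ 18 mo; reserves 2.2 < 6 mo → does not qualify.
Product C: score 723 ≥ 640; DTI 43.9% > 43%; LTV 90% ≤ 97%; reserves 2.2 < 4 mo → does not qualify.

Product A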